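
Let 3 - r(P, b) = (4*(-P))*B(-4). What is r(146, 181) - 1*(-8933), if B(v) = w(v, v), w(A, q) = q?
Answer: 6600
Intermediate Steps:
B(v) = v
r(P, b) = 3 - 16*P (r(P, b) = 3 - 4*(-P)*(-4) = 3 - (-4*P)*(-4) = 3 - 16*P)
r(146, 181) - 1*(-8933) = (3 - 16*146) - 1*(-8933) = (3 - 2336) + 8933 = -2333 + 8933 = 6600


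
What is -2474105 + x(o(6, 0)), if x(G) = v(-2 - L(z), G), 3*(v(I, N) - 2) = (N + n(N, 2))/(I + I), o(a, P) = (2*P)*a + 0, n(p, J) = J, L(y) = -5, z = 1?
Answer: -22266926/9 ≈ -2.4741e+6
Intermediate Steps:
o(a, P) = 2*P*a (o(a, P) = 2*P*a + 0 = 2*P*a)
v(I, N) = 2 + (2 + N)/(6*I) (v(I, N) = 2 + ((N + 2)/(I + I))/3 = 2 + ((2 + N)/((2*I)))/3 = 2 + ((2 + N)*(1/(2*I)))/3 = 2 + ((2 + N)/(2*I))/3 = 2 + (2 + N)/(6*I))
x(G) = 19/9 + G/18 (x(G) = (2 + G + 12*(-2 - 1*(-5)))/(6*(-2 - 1*(-5))) = (2 + G + 12*(-2 + 5))/(6*(-2 + 5)) = (⅙)*(2 + G + 12*3)/3 = (⅙)*(⅓)*(2 + G + 36) = (⅙)*(⅓)*(38 + G) = 19/9 + G/18)
-2474105 + x(o(6, 0)) = -2474105 + (19/9 + (2*0*6)/18) = -2474105 + (19/9 + (1/18)*0) = -2474105 + (19/9 + 0) = -2474105 + 19/9 = -22266926/9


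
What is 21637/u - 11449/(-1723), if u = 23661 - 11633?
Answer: 174989123/20724244 ≈ 8.4437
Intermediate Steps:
u = 12028
21637/u - 11449/(-1723) = 21637/12028 - 11449/(-1723) = 21637*(1/12028) - 11449*(-1/1723) = 21637/12028 + 11449/1723 = 174989123/20724244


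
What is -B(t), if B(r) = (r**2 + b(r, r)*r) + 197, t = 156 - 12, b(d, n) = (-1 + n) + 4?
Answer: -42101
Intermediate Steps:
b(d, n) = 3 + n
t = 144
B(r) = 197 + r**2 + r*(3 + r) (B(r) = (r**2 + (3 + r)*r) + 197 = (r**2 + r*(3 + r)) + 197 = 197 + r**2 + r*(3 + r))
-B(t) = -(197 + 144**2 + 144*(3 + 144)) = -(197 + 20736 + 144*147) = -(197 + 20736 + 21168) = -1*42101 = -42101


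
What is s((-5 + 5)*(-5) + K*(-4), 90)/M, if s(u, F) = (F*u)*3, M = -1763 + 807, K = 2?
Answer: 540/239 ≈ 2.2594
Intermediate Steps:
M = -956
s(u, F) = 3*F*u
s((-5 + 5)*(-5) + K*(-4), 90)/M = (3*90*((-5 + 5)*(-5) + 2*(-4)))/(-956) = (3*90*(0*(-5) - 8))*(-1/956) = (3*90*(0 - 8))*(-1/956) = (3*90*(-8))*(-1/956) = -2160*(-1/956) = 540/239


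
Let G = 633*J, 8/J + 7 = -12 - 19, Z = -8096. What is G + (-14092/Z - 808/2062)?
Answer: -5230159985/39648136 ≈ -131.91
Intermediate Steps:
J = -4/19 (J = 8/(-7 + (-12 - 19)) = 8/(-7 - 31) = 8/(-38) = 8*(-1/38) = -4/19 ≈ -0.21053)
G = -2532/19 (G = 633*(-4/19) = -2532/19 ≈ -133.26)
G + (-14092/Z - 808/2062) = -2532/19 + (-14092/(-8096) - 808/2062) = -2532/19 + (-14092*(-1/8096) - 808*1/2062) = -2532/19 + (3523/2024 - 404/1031) = -2532/19 + 2814517/2086744 = -5230159985/39648136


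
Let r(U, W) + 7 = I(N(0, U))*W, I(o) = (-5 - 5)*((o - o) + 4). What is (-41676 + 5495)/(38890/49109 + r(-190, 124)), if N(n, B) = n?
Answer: 1776812729/243885513 ≈ 7.2854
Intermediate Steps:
I(o) = -40 (I(o) = -10*(0 + 4) = -10*4 = -40)
r(U, W) = -7 - 40*W
(-41676 + 5495)/(38890/49109 + r(-190, 124)) = (-41676 + 5495)/(38890/49109 + (-7 - 40*124)) = -36181/(38890*(1/49109) + (-7 - 4960)) = -36181/(38890/49109 - 4967) = -36181/(-243885513/49109) = -36181*(-49109/243885513) = 1776812729/243885513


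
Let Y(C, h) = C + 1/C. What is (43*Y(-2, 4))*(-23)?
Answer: 4945/2 ≈ 2472.5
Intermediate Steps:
(43*Y(-2, 4))*(-23) = (43*(-2 + 1/(-2)))*(-23) = (43*(-2 - ½))*(-23) = (43*(-5/2))*(-23) = -215/2*(-23) = 4945/2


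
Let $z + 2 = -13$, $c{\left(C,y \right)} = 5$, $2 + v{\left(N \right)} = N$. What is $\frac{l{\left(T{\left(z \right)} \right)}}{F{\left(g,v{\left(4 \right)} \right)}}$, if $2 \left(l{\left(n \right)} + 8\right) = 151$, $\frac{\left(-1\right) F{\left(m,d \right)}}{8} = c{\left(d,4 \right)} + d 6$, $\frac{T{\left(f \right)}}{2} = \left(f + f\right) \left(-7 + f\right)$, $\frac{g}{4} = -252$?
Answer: $- \frac{135}{272} \approx -0.49632$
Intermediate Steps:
$g = -1008$ ($g = 4 \left(-252\right) = -1008$)
$v{\left(N \right)} = -2 + N$
$z = -15$ ($z = -2 - 13 = -15$)
$T{\left(f \right)} = 4 f \left(-7 + f\right)$ ($T{\left(f \right)} = 2 \left(f + f\right) \left(-7 + f\right) = 2 \cdot 2 f \left(-7 + f\right) = 4 f \left(-7 + f\right)$)
$F{\left(m,d \right)} = -40 - 48 d$ ($F{\left(m,d \right)} = - 8 \left(5 + d 6\right) = - 8 \left(5 + 6 d\right) = -40 - 48 d$)
$l{\left(n \right)} = \frac{135}{2}$ ($l{\left(n \right)} = -8 + \frac{1}{2} \cdot 151 = -8 + \frac{151}{2} = \frac{135}{2}$)
$\frac{l{\left(T{\left(z \right)} \right)}}{F{\left(g,v{\left(4 \right)} \right)}} = \frac{135}{2 \left(-40 - 48 \left(-2 + 4\right)\right)} = \frac{135}{2 \left(-40 - 96\right)} = \frac{135}{2 \left(-136\right)} = \frac{135}{2} \left(- \frac{1}{136}\right) = - \frac{135}{272}$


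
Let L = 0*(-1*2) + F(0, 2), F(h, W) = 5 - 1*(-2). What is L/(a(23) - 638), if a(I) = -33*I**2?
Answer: -1/2585 ≈ -0.00038685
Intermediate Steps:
F(h, W) = 7 (F(h, W) = 5 + 2 = 7)
L = 7 (L = 0*(-1*2) + 7 = 0*(-2) + 7 = 0 + 7 = 7)
L/(a(23) - 638) = 7/(-33*23**2 - 638) = 7/(-33*529 - 638) = 7/(-17457 - 638) = 7/(-18095) = -1/18095*7 = -1/2585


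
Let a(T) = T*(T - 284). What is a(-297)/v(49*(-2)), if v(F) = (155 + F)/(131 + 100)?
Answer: 13286889/19 ≈ 6.9931e+5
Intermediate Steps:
v(F) = 155/231 + F/231 (v(F) = (155 + F)/231 = (155 + F)*(1/231) = 155/231 + F/231)
a(T) = T*(-284 + T)
a(-297)/v(49*(-2)) = (-297*(-284 - 297))/(155/231 + (49*(-2))/231) = (-297*(-581))/(155/231 + (1/231)*(-98)) = 172557/(155/231 - 14/33) = 172557/(19/77) = 172557*(77/19) = 13286889/19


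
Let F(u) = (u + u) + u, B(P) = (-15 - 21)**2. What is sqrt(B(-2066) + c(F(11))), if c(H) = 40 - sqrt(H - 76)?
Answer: sqrt(1336 - I*sqrt(43)) ≈ 36.551 - 0.0897*I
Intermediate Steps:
B(P) = 1296 (B(P) = (-36)**2 = 1296)
F(u) = 3*u (F(u) = 2*u + u = 3*u)
c(H) = 40 - sqrt(-76 + H)
sqrt(B(-2066) + c(F(11))) = sqrt(1296 + (40 - sqrt(-76 + 3*11))) = sqrt(1296 + (40 - sqrt(-76 + 33))) = sqrt(1296 + (40 - sqrt(-43))) = sqrt(1296 + (40 - I*sqrt(43))) = sqrt(1336 - I*sqrt(43))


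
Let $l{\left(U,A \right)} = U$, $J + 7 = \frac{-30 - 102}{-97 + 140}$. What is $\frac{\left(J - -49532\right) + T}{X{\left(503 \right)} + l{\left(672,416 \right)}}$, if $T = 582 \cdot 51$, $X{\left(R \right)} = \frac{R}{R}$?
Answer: $\frac{3405769}{28939} \approx 117.69$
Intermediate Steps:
$X{\left(R \right)} = 1$
$J = - \frac{433}{43}$ ($J = -7 + \frac{-30 - 102}{-97 + 140} = -7 - \frac{132}{43} = - \frac{433}{43} \approx -10.07$)
$T = 29682$
$\frac{\left(J - -49532\right) + T}{X{\left(503 \right)} + l{\left(672,416 \right)}} = \frac{\left(- \frac{433}{43} - -49532\right) + 29682}{1 + 672} = \frac{\left(- \frac{433}{43} + 49532\right) + 29682}{673} = \left(\frac{2129443}{43} + 29682\right) \frac{1}{673} = \frac{3405769}{43} \cdot \frac{1}{673} = \frac{3405769}{28939}$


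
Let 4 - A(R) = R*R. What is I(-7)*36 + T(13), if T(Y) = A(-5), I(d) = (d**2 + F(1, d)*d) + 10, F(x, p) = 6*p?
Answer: 12687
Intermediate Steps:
A(R) = 4 - R**2 (A(R) = 4 - R*R = 4 - R**2)
I(d) = 10 + 7*d**2 (I(d) = (d**2 + (6*d)*d) + 10 = (d**2 + 6*d**2) + 10 = 7*d**2 + 10 = 10 + 7*d**2)
T(Y) = -21 (T(Y) = 4 - 1*(-5)**2 = 4 - 1*25 = 4 - 25 = -21)
I(-7)*36 + T(13) = (10 + 7*(-7)**2)*36 - 21 = (10 + 7*49)*36 - 21 = (10 + 343)*36 - 21 = 353*36 - 21 = 12708 - 21 = 12687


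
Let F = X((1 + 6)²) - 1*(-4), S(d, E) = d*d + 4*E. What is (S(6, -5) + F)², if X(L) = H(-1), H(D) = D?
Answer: 361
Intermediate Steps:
X(L) = -1
S(d, E) = d² + 4*E
F = 3 (F = -1 - 1*(-4) = -1 + 4 = 3)
(S(6, -5) + F)² = ((6² + 4*(-5)) + 3)² = ((36 - 20) + 3)² = (16 + 3)² = 19² = 361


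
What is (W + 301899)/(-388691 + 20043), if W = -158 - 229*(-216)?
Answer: -351205/368648 ≈ -0.95268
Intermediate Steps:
W = 49306 (W = -158 + 49464 = 49306)
(W + 301899)/(-388691 + 20043) = (49306 + 301899)/(-388691 + 20043) = 351205/(-368648) = 351205*(-1/368648) = -351205/368648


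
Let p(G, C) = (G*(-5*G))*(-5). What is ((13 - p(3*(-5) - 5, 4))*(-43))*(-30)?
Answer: -12883230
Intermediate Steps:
p(G, C) = 25*G² (p(G, C) = -5*G²*(-5) = 25*G²)
((13 - p(3*(-5) - 5, 4))*(-43))*(-30) = ((13 - 25*(3*(-5) - 5)²)*(-43))*(-30) = ((13 - 25*(-15 - 5)²)*(-43))*(-30) = ((13 - 25*(-20)²)*(-43))*(-30) = ((13 - 25*400)*(-43))*(-30) = ((13 - 1*10000)*(-43))*(-30) = ((13 - 10000)*(-43))*(-30) = -9987*(-43)*(-30) = 429441*(-30) = -12883230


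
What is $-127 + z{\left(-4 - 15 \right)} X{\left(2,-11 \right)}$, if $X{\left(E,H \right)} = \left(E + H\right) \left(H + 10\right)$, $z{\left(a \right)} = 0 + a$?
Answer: $-298$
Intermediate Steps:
$z{\left(a \right)} = a$
$X{\left(E,H \right)} = \left(10 + H\right) \left(E + H\right)$ ($X{\left(E,H \right)} = \left(E + H\right) \left(10 + H\right) = \left(10 + H\right) \left(E + H\right)$)
$-127 + z{\left(-4 - 15 \right)} X{\left(2,-11 \right)} = -127 + \left(-4 - 15\right) \left(\left(-11\right)^{2} + 10 \cdot 2 + 10 \left(-11\right) + 2 \left(-11\right)\right) = -127 + \left(-4 - 15\right) \left(121 + 20 - 110 - 22\right) = -127 - 171 = -298$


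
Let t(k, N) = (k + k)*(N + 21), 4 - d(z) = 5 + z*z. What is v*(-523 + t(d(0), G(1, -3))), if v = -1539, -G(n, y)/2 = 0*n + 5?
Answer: 838755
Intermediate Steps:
G(n, y) = -10 (G(n, y) = -2*(0*n + 5) = -2*(0 + 5) = -2*5 = -10)
d(z) = -1 - z**2 (d(z) = 4 - (5 + z*z) = 4 - (5 + z**2) = 4 + (-5 - z**2) = -1 - z**2)
t(k, N) = 2*k*(21 + N) (t(k, N) = (2*k)*(21 + N) = 2*k*(21 + N))
v*(-523 + t(d(0), G(1, -3))) = -1539*(-523 + 2*(-1 - 1*0**2)*(21 - 10)) = -1539*(-523 + 2*(-1 - 1*0)*11) = -1539*(-523 + 2*(-1 + 0)*11) = -1539*(-523 + 2*(-1)*11) = -1539*(-523 - 22) = -1539*(-545) = 838755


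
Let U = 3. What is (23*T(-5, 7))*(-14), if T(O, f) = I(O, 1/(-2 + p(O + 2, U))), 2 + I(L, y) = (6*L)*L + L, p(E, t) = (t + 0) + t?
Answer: -46046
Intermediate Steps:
p(E, t) = 2*t (p(E, t) = t + t = 2*t)
I(L, y) = -2 + L + 6*L² (I(L, y) = -2 + ((6*L)*L + L) = -2 + (6*L² + L) = -2 + (L + 6*L²) = -2 + L + 6*L²)
T(O, f) = -2 + O + 6*O²
(23*T(-5, 7))*(-14) = (23*(-2 - 5 + 6*(-5)²))*(-14) = (23*(-2 - 5 + 6*25))*(-14) = (23*(-2 - 5 + 150))*(-14) = (23*143)*(-14) = 3289*(-14) = -46046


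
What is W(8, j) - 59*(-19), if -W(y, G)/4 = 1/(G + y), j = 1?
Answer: 10085/9 ≈ 1120.6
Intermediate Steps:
W(y, G) = -4/(G + y)
W(8, j) - 59*(-19) = -4/(1 + 8) - 59*(-19) = -4/9 + 1121 = 10085/9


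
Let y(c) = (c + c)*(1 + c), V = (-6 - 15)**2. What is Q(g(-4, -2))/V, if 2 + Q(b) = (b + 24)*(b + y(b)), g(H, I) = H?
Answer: 398/441 ≈ 0.90249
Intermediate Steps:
V = 441 (V = (-21)**2 = 441)
y(c) = 2*c*(1 + c) (y(c) = (2*c)*(1 + c) = 2*c*(1 + c))
Q(b) = -2 + (24 + b)*(b + 2*b*(1 + b)) (Q(b) = -2 + (b + 24)*(b + 2*b*(1 + b)) = -2 + (24 + b)*(b + 2*b*(1 + b)))
Q(g(-4, -2))/V = (-2 + 2*(-4)**3 + 51*(-4)**2 + 72*(-4))/441 = (-2 + 2*(-64) + 51*16 - 288)*(1/441) = (-2 - 128 + 816 - 288)*(1/441) = 398*(1/441) = 398/441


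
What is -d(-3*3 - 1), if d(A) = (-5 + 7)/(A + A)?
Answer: ⅒ ≈ 0.10000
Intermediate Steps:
d(A) = 1/A (d(A) = 2/((2*A)) = 2*(1/(2*A)) = 1/A)
-d(-3*3 - 1) = -1/(-3*3 - 1) = -1/(-9 - 1) = -1/(-10) = -1*(-⅒) = ⅒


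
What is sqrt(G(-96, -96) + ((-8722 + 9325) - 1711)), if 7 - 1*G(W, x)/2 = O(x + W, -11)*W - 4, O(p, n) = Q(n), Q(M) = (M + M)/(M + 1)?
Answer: I*sqrt(16590)/5 ≈ 25.76*I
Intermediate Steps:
Q(M) = 2*M/(1 + M) (Q(M) = (2*M)/(1 + M) = 2*M/(1 + M))
O(p, n) = 2*n/(1 + n)
G(W, x) = 22 - 22*W/5 (G(W, x) = 14 - 2*((2*(-11)/(1 - 11))*W - 4) = 14 - 2*((2*(-11)/(-10))*W - 4) = 14 - 2*((2*(-11)*(-1/10))*W - 4) = 14 - 2*(11*W/5 - 4) = 14 - 2*(-4 + 11*W/5) = 14 + (8 - 22*W/5) = 22 - 22*W/5)
sqrt(G(-96, -96) + ((-8722 + 9325) - 1711)) = sqrt((22 - 22/5*(-96)) + ((-8722 + 9325) - 1711)) = sqrt((22 + 2112/5) + (603 - 1711)) = sqrt(2222/5 - 1108) = sqrt(-3318/5) = I*sqrt(16590)/5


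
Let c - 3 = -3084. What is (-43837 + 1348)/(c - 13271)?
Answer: 42489/16352 ≈ 2.5984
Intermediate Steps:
c = -3081 (c = 3 - 3084 = -3081)
(-43837 + 1348)/(c - 13271) = (-43837 + 1348)/(-3081 - 13271) = -42489/(-16352) = -42489*(-1/16352) = 42489/16352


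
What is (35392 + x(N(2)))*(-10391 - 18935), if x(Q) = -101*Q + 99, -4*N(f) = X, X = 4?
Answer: -1043770992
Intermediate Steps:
N(f) = -1 (N(f) = -¼*4 = -1)
x(Q) = 99 - 101*Q
(35392 + x(N(2)))*(-10391 - 18935) = (35392 + (99 - 101*(-1)))*(-10391 - 18935) = (35392 + (99 + 101))*(-29326) = (35392 + 200)*(-29326) = 35592*(-29326) = -1043770992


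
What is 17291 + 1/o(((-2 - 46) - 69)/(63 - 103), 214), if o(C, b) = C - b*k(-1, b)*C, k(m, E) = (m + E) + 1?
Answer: 18529087465/1071603 ≈ 17291.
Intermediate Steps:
k(m, E) = 1 + E + m (k(m, E) = (E + m) + 1 = 1 + E + m)
o(C, b) = C - C*b² (o(C, b) = C - b*(1 + b - 1)*C = C - b*b*C = C - b²*C = C - C*b²)
17291 + 1/o(((-2 - 46) - 69)/(63 - 103), 214) = 17291 + 1/((((-2 - 46) - 69)/(63 - 103))*(1 - 1*214²)) = 17291 + 1/(((-48 - 69)/(-40))*(1 - 1*45796)) = 17291 + 1/((-117*(-1/40))*(1 - 45796)) = 17291 + 1/((117/40)*(-45795)) = 17291 + 1/(-1071603/8) = 17291 - 8/1071603 = 18529087465/1071603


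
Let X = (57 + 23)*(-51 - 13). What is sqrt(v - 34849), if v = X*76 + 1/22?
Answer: I*sqrt(205200974)/22 ≈ 651.13*I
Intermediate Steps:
X = -5120 (X = 80*(-64) = -5120)
v = -8560639/22 (v = -5120*76 + 1/22 = -389120 + 1/22 = -8560639/22 ≈ -3.8912e+5)
sqrt(v - 34849) = sqrt(-8560639/22 - 34849) = sqrt(-9327317/22) = I*sqrt(205200974)/22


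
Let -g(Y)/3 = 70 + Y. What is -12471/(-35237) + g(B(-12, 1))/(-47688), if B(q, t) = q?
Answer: 100141381/280063676 ≈ 0.35757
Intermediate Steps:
g(Y) = -210 - 3*Y (g(Y) = -3*(70 + Y) = -210 - 3*Y)
-12471/(-35237) + g(B(-12, 1))/(-47688) = -12471/(-35237) + (-210 - 3*(-12))/(-47688) = -12471*(-1/35237) + (-210 + 36)*(-1/47688) = 12471/35237 - 174*(-1/47688) = 12471/35237 + 29/7948 = 100141381/280063676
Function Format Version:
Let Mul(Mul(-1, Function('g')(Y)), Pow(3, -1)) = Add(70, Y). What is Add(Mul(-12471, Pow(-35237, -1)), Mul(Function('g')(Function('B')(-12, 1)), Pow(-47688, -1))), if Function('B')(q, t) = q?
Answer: Rational(100141381, 280063676) ≈ 0.35757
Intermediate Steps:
Function('g')(Y) = Add(-210, Mul(-3, Y)) (Function('g')(Y) = Mul(-3, Add(70, Y)) = Add(-210, Mul(-3, Y)))
Add(Mul(-12471, Pow(-35237, -1)), Mul(Function('g')(Function('B')(-12, 1)), Pow(-47688, -1))) = Add(Mul(-12471, Pow(-35237, -1)), Mul(Add(-210, Mul(-3, -12)), Pow(-47688, -1))) = Add(Mul(-12471, Rational(-1, 35237)), Mul(Add(-210, 36), Rational(-1, 47688))) = Add(Rational(12471, 35237), Mul(-174, Rational(-1, 47688))) = Add(Rational(12471, 35237), Rational(29, 7948)) = Rational(100141381, 280063676)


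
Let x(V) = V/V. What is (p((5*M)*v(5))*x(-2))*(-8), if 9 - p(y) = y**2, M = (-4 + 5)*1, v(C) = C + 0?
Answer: 4928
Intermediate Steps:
x(V) = 1
v(C) = C
M = 1 (M = 1*1 = 1)
p(y) = 9 - y**2
(p((5*M)*v(5))*x(-2))*(-8) = ((9 - ((5*1)*5)**2)*1)*(-8) = ((9 - (5*5)**2)*1)*(-8) = ((9 - 1*25**2)*1)*(-8) = ((9 - 1*625)*1)*(-8) = ((9 - 625)*1)*(-8) = -616*1*(-8) = -616*(-8) = 4928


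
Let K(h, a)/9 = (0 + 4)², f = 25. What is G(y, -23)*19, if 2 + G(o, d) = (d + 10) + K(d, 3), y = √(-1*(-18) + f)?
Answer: 2451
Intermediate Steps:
K(h, a) = 144 (K(h, a) = 9*(0 + 4)² = 9*4² = 9*16 = 144)
y = √43 (y = √(-1*(-18) + 25) = √(18 + 25) = √43 ≈ 6.5574)
G(o, d) = 152 + d (G(o, d) = -2 + ((d + 10) + 144) = -2 + ((10 + d) + 144) = -2 + (154 + d) = 152 + d)
G(y, -23)*19 = (152 - 23)*19 = 129*19 = 2451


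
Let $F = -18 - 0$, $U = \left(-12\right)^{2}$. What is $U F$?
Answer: $-2592$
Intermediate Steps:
$U = 144$
$F = -18$ ($F = -18 + 0 = -18$)
$U F = 144 \left(-18\right) = -2592$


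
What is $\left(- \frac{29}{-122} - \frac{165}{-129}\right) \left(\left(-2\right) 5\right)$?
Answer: $- \frac{39785}{2623} \approx -15.168$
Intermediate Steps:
$\left(- \frac{29}{-122} - \frac{165}{-129}\right) \left(\left(-2\right) 5\right) = \left(\left(-29\right) \left(- \frac{1}{122}\right) - - \frac{55}{43}\right) \left(-10\right) = \left(\frac{29}{122} + \frac{55}{43}\right) \left(-10\right) = \frac{7957}{5246} \left(-10\right) = - \frac{39785}{2623}$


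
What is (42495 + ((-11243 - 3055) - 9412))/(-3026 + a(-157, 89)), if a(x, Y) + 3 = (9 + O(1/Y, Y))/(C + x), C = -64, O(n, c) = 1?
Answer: -4151485/669419 ≈ -6.2016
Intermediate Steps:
a(x, Y) = -3 + 10/(-64 + x) (a(x, Y) = -3 + (9 + 1)/(-64 + x) = -3 + 10/(-64 + x))
(42495 + ((-11243 - 3055) - 9412))/(-3026 + a(-157, 89)) = (42495 + ((-11243 - 3055) - 9412))/(-3026 + (202 - 3*(-157))/(-64 - 157)) = (42495 + (-14298 - 9412))/(-3026 + (202 + 471)/(-221)) = (42495 - 23710)/(-3026 - 1/221*673) = 18785/(-3026 - 673/221) = 18785/(-669419/221) = 18785*(-221/669419) = -4151485/669419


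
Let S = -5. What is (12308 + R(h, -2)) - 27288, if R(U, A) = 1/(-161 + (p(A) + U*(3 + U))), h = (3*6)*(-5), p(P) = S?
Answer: -114806719/7664 ≈ -14980.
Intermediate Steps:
p(P) = -5
h = -90 (h = 18*(-5) = -90)
R(U, A) = 1/(-166 + U*(3 + U)) (R(U, A) = 1/(-161 + (-5 + U*(3 + U))) = 1/(-166 + U*(3 + U)))
(12308 + R(h, -2)) - 27288 = (12308 + 1/(-166 + (-90)² + 3*(-90))) - 27288 = (12308 + 1/(-166 + 8100 - 270)) - 27288 = (12308 + 1/7664) - 27288 = 94328513/7664 - 27288 = -114806719/7664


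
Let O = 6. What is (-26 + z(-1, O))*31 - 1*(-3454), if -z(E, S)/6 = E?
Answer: 2834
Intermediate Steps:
z(E, S) = -6*E
(-26 + z(-1, O))*31 - 1*(-3454) = (-26 - 6*(-1))*31 - 1*(-3454) = (-26 + 6)*31 + 3454 = -20*31 + 3454 = -620 + 3454 = 2834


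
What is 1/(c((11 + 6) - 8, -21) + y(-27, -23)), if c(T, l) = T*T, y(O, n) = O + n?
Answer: 1/31 ≈ 0.032258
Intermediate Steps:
c(T, l) = T²
1/(c((11 + 6) - 8, -21) + y(-27, -23)) = 1/(((11 + 6) - 8)² + (-27 - 23)) = 1/((17 - 8)² - 50) = 1/(9² - 50) = 1/(81 - 50) = 1/31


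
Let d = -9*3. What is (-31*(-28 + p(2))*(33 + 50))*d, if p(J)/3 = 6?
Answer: -694710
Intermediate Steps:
p(J) = 18 (p(J) = 3*6 = 18)
d = -27
(-31*(-28 + p(2))*(33 + 50))*d = -31*(-28 + 18)*(33 + 50)*(-27) = -(-310)*83*(-27) = -31*(-830)*(-27) = 25730*(-27) = -694710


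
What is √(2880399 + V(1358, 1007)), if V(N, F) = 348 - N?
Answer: √2879389 ≈ 1696.9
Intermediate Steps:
√(2880399 + V(1358, 1007)) = √(2880399 + (348 - 1*1358)) = √(2880399 + (348 - 1358)) = √(2880399 - 1010) = √2879389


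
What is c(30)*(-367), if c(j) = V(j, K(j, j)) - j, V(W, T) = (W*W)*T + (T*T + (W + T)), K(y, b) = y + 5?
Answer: -12022920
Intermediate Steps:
K(y, b) = 5 + y
V(W, T) = T + W + T² + T*W² (V(W, T) = W²*T + (T² + (T + W)) = T*W² + (T + W + T²) = T + W + T² + T*W²)
c(j) = 5 + j + (5 + j)² + j²*(5 + j) (c(j) = ((5 + j) + j + (5 + j)² + (5 + j)*j²) - j = ((5 + j) + j + (5 + j)² + j²*(5 + j)) - j = (5 + (5 + j)² + 2*j + j²*(5 + j)) - j = 5 + j + (5 + j)² + j²*(5 + j))
c(30)*(-367) = (30 + 30³ + 6*30² + 11*30)*(-367) = (30 + 27000 + 6*900 + 330)*(-367) = (30 + 27000 + 5400 + 330)*(-367) = 32760*(-367) = -12022920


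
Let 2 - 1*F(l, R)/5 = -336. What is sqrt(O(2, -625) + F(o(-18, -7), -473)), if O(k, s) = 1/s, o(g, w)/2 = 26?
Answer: 3*sqrt(117361)/25 ≈ 41.110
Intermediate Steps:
o(g, w) = 52 (o(g, w) = 2*26 = 52)
F(l, R) = 1690 (F(l, R) = 10 - 5*(-336) = 10 + 1680 = 1690)
sqrt(O(2, -625) + F(o(-18, -7), -473)) = sqrt(1/(-625) + 1690) = sqrt(-1/625 + 1690) = sqrt(1056249/625) = 3*sqrt(117361)/25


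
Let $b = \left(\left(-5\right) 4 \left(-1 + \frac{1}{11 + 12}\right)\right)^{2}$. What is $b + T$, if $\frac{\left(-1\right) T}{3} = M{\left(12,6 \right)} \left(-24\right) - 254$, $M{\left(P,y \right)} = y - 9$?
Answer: $\frac{482434}{529} \approx 911.97$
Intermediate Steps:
$M{\left(P,y \right)} = -9 + y$
$T = 546$ ($T = - 3 \left(\left(-9 + 6\right) \left(-24\right) - 254\right) = - 3 \left(\left(-3\right) \left(-24\right) - 254\right) = - 3 \left(72 - 254\right) = \left(-3\right) \left(-182\right) = 546$)
$b = \frac{193600}{529}$ ($b = \left(- 20 \left(-1 + \frac{1}{23}\right)\right)^{2} = \left(\left(-20\right) \left(- \frac{22}{23}\right)\right)^{2} = \left(\frac{440}{23}\right)^{2} = \frac{193600}{529} \approx 365.97$)
$b + T = \frac{193600}{529} + 546 = \frac{482434}{529}$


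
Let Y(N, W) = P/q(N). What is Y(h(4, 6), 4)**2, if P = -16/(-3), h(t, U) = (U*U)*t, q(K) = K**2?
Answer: 1/15116544 ≈ 6.6153e-8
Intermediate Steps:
h(t, U) = t*U**2 (h(t, U) = U**2*t = t*U**2)
P = 16/3 (P = -16*(-1/3) = 16/3 ≈ 5.3333)
Y(N, W) = 16/(3*N**2) (Y(N, W) = 16/(3*(N**2)) = 16/(3*N**2))
Y(h(4, 6), 4)**2 = (16/(3*(4*6**2)**2))**2 = (16/(3*(4*36)**2))**2 = ((16/3)/144**2)**2 = ((16/3)*(1/20736))**2 = (1/3888)**2 = 1/15116544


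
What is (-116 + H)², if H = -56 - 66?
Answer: 56644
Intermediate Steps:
H = -122
(-116 + H)² = (-116 - 122)² = (-238)² = 56644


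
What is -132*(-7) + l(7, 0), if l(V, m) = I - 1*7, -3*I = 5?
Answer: 2746/3 ≈ 915.33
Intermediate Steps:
I = -5/3 (I = -⅓*5 = -5/3 ≈ -1.6667)
l(V, m) = -26/3 (l(V, m) = -5/3 - 1*7 = -5/3 - 7 = -26/3)
-132*(-7) + l(7, 0) = -132*(-7) - 26/3 = 924 - 26/3 = 2746/3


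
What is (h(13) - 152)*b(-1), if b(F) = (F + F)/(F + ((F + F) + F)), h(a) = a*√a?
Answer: -76 + 13*√13/2 ≈ -52.564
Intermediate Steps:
h(a) = a^(3/2)
b(F) = ½ (b(F) = (2*F)/(F + (2*F + F)) = (2*F)/(F + 3*F) = (2*F)/((4*F)) = (2*F)*(1/(4*F)) = ½)
(h(13) - 152)*b(-1) = (13^(3/2) - 152)*(½) = (13*√13 - 152)*(½) = (-152 + 13*√13)*(½) = -76 + 13*√13/2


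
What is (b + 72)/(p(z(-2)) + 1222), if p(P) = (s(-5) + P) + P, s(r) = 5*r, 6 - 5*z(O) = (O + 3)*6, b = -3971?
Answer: -557/171 ≈ -3.2573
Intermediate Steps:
z(O) = -12/5 - 6*O/5 (z(O) = 6/5 - (O + 3)*6/5 = 6/5 - (3 + O)*6/5 = 6/5 - (18 + 6*O)/5 = 6/5 + (-18/5 - 6*O/5) = -12/5 - 6*O/5)
p(P) = -25 + 2*P (p(P) = (5*(-5) + P) + P = (-25 + P) + P = -25 + 2*P)
(b + 72)/(p(z(-2)) + 1222) = (-3971 + 72)/((-25 + 2*(-12/5 - 6/5*(-2))) + 1222) = -3899/((-25 + 2*(-12/5 + 12/5)) + 1222) = -3899/((-25 + 2*0) + 1222) = -3899/((-25 + 0) + 1222) = -3899/(-25 + 1222) = -3899/1197 = -3899*1/1197 = -557/171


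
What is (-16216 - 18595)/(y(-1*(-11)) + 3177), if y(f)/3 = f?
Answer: -34811/3210 ≈ -10.845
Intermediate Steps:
y(f) = 3*f
(-16216 - 18595)/(y(-1*(-11)) + 3177) = (-16216 - 18595)/(3*(-1*(-11)) + 3177) = -34811/(3*11 + 3177) = -34811/(33 + 3177) = -34811/3210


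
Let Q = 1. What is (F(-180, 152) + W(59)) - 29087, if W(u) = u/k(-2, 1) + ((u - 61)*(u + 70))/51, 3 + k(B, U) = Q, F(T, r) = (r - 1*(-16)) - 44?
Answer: -985917/34 ≈ -28998.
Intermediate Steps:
F(T, r) = -28 + r (F(T, r) = (r + 16) - 44 = (16 + r) - 44 = -28 + r)
k(B, U) = -2 (k(B, U) = -3 + 1 = -2)
W(u) = -u/2 + (-61 + u)*(70 + u)/51 (W(u) = u/(-2) + ((u - 61)*(u + 70))/51 = u*(-½) + ((-61 + u)*(70 + u))*(1/51) = -u/2 + (-61 + u)*(70 + u)/51)
(F(-180, 152) + W(59)) - 29087 = ((-28 + 152) + (-4270/51 - 11/34*59 + (1/51)*59²)) - 29087 = (124 + (-4270/51 - 649/34 + (1/51)*3481)) - 29087 = (124 + (-4270/51 - 649/34 + 3481/51)) - 29087 = (124 - 1175/34) - 29087 = 3041/34 - 29087 = -985917/34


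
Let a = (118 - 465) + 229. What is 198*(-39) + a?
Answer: -7840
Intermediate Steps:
a = -118 (a = -347 + 229 = -118)
198*(-39) + a = 198*(-39) - 118 = -7722 - 118 = -7840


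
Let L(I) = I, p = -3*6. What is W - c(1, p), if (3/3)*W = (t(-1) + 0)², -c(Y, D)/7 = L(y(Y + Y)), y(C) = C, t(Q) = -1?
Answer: 15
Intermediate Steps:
p = -18
c(Y, D) = -14*Y (c(Y, D) = -7*(Y + Y) = -14*Y)
W = 1 (W = (-1 + 0)² = (-1)² = 1)
W - c(1, p) = 1 - (-14) = 1 - 1*(-14) = 1 + 14 = 15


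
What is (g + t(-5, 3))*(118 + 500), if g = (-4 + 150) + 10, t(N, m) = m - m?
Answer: 96408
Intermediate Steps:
t(N, m) = 0
g = 156 (g = 146 + 10 = 156)
(g + t(-5, 3))*(118 + 500) = (156 + 0)*(118 + 500) = 156*618 = 96408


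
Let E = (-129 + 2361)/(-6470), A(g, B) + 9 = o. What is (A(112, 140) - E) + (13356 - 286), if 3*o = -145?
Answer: 126291278/9705 ≈ 13013.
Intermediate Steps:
o = -145/3 (o = (⅓)*(-145) = -145/3 ≈ -48.333)
A(g, B) = -172/3 (A(g, B) = -9 - 145/3 = -172/3)
E = -1116/3235 (E = 2232*(-1/6470) = -1116/3235 ≈ -0.34498)
(A(112, 140) - E) + (13356 - 286) = (-172/3 - 1*(-1116/3235)) + (13356 - 286) = (-172/3 + 1116/3235) + 13070 = -553072/9705 + 13070 = 126291278/9705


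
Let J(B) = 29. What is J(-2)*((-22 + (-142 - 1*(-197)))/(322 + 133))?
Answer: 957/455 ≈ 2.1033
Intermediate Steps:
J(-2)*((-22 + (-142 - 1*(-197)))/(322 + 133)) = 29*((-22 + (-142 - 1*(-197)))/(322 + 133)) = 29*((-22 + (-142 + 197))/455) = 29*((-22 + 55)*(1/455)) = 29*(33*(1/455)) = 29*(33/455) = 957/455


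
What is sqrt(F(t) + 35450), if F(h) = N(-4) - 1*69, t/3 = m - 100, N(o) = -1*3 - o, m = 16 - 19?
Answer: sqrt(35382) ≈ 188.10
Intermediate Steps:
m = -3
N(o) = -3 - o
t = -309 (t = 3*(-3 - 100) = 3*(-103) = -309)
F(h) = -68 (F(h) = (-3 - 1*(-4)) - 1*69 = (-3 + 4) - 69 = 1 - 69 = -68)
sqrt(F(t) + 35450) = sqrt(-68 + 35450) = sqrt(35382)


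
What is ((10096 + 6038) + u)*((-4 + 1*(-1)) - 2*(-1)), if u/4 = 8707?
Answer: -152886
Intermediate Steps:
u = 34828 (u = 4*8707 = 34828)
((10096 + 6038) + u)*((-4 + 1*(-1)) - 2*(-1)) = ((10096 + 6038) + 34828)*((-4 + 1*(-1)) - 2*(-1)) = (16134 + 34828)*((-4 - 1) - 1*(-2)) = 50962*(-5 + 2) = 50962*(-3) = -152886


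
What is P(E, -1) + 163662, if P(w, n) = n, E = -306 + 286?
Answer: 163661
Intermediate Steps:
E = -20
P(E, -1) + 163662 = -1 + 163662 = 163661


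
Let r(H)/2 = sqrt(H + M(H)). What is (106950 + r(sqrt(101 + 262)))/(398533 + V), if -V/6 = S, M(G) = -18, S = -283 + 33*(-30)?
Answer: 106950/406171 + 2*sqrt(-18 + 11*sqrt(3))/406171 ≈ 0.26332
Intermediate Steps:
S = -1273 (S = -283 - 990 = -1273)
V = 7638 (V = -6*(-1273) = 7638)
r(H) = 2*sqrt(-18 + H) (r(H) = 2*sqrt(H - 18) = 2*sqrt(-18 + H))
(106950 + r(sqrt(101 + 262)))/(398533 + V) = (106950 + 2*sqrt(-18 + sqrt(101 + 262)))/(398533 + 7638) = (106950 + 2*sqrt(-18 + sqrt(363)))/406171 = (106950 + 2*sqrt(-18 + 11*sqrt(3)))*(1/406171) = 106950/406171 + 2*sqrt(-18 + 11*sqrt(3))/406171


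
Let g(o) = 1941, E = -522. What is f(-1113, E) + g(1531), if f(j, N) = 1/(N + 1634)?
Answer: 2158393/1112 ≈ 1941.0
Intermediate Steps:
f(j, N) = 1/(1634 + N)
f(-1113, E) + g(1531) = 1/(1634 - 522) + 1941 = 1/1112 + 1941 = 2158393/1112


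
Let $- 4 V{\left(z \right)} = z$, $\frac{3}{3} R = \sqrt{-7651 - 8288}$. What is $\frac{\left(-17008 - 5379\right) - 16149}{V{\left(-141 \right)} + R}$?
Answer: $- \frac{7244768}{91635} + \frac{616576 i \sqrt{1771}}{91635} \approx -79.061 + 283.16 i$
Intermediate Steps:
$R = 3 i \sqrt{1771}$ ($R = \sqrt{-7651 - 8288} = \sqrt{-15939} = 3 i \sqrt{1771} \approx 126.25 i$)
$V{\left(z \right)} = - \frac{z}{4}$
$\frac{\left(-17008 - 5379\right) - 16149}{V{\left(-141 \right)} + R} = \frac{\left(-17008 - 5379\right) - 16149}{\left(- \frac{1}{4}\right) \left(-141\right) + 3 i \sqrt{1771}} = \frac{-22387 - 16149}{\frac{141}{4} + 3 i \sqrt{1771}} = - \frac{38536}{\frac{141}{4} + 3 i \sqrt{1771}}$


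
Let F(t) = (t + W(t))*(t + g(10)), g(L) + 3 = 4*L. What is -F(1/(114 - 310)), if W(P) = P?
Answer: 7251/19208 ≈ 0.37750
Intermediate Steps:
g(L) = -3 + 4*L
F(t) = 2*t*(37 + t) (F(t) = (t + t)*(t + (-3 + 4*10)) = (2*t)*(t + (-3 + 40)) = (2*t)*(t + 37) = (2*t)*(37 + t) = 2*t*(37 + t))
-F(1/(114 - 310)) = -2*(37 + 1/(114 - 310))/(114 - 310) = -2*(37 + 1/(-196))/(-196) = -2*(-1)*(37 - 1/196)/196 = -2*(-1)*7251/(196*196) = -1*(-7251/19208) = 7251/19208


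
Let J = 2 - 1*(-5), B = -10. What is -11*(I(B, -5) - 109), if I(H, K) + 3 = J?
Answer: 1155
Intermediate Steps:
J = 7 (J = 2 + 5 = 7)
I(H, K) = 4 (I(H, K) = -3 + 7 = 4)
-11*(I(B, -5) - 109) = -11*(4 - 109) = -11*(-105) = 1155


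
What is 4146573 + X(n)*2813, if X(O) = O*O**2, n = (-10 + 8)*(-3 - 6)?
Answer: 20551989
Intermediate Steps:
n = 18 (n = -2*(-9) = 18)
X(O) = O**3
4146573 + X(n)*2813 = 4146573 + 18**3*2813 = 4146573 + 5832*2813 = 4146573 + 16405416 = 20551989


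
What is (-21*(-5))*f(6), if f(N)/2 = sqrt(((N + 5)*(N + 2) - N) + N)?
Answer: 420*sqrt(22) ≈ 1970.0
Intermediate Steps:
f(N) = 2*sqrt((2 + N)*(5 + N)) (f(N) = 2*sqrt(((N + 5)*(N + 2) - N) + N) = 2*sqrt(((5 + N)*(2 + N) - N) + N) = 2*sqrt(((2 + N)*(5 + N) - N) + N) = 2*sqrt((-N + (2 + N)*(5 + N)) + N) = 2*sqrt((2 + N)*(5 + N)))
(-21*(-5))*f(6) = (-21*(-5))*(2*sqrt(10 + 6**2 + 7*6)) = 105*(2*sqrt(10 + 36 + 42)) = 105*(2*sqrt(88)) = 105*(2*(2*sqrt(22))) = 105*(4*sqrt(22)) = 420*sqrt(22)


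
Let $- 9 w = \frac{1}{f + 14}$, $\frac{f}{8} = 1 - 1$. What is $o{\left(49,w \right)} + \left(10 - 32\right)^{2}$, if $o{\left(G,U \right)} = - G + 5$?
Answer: $440$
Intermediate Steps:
$f = 0$ ($f = 8 \left(1 - 1\right) = 8 \cdot 0 = 0$)
$w = - \frac{1}{126}$ ($w = - \frac{1}{9 \left(0 + 14\right)} = - \frac{1}{9 \cdot 14} = \left(- \frac{1}{9}\right) \frac{1}{14} = - \frac{1}{126} \approx -0.0079365$)
$o{\left(G,U \right)} = 5 - G$
$o{\left(49,w \right)} + \left(10 - 32\right)^{2} = \left(5 - 49\right) + \left(10 - 32\right)^{2} = \left(5 - 49\right) + \left(-22\right)^{2} = -44 + 484 = 440$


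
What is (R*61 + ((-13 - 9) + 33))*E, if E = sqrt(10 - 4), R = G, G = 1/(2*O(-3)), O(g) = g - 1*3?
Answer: 71*sqrt(6)/12 ≈ 14.493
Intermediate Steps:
O(g) = -3 + g (O(g) = g - 3 = -3 + g)
G = -1/12 (G = 1/(2*(-3 - 3)) = 1/(2*(-6)) = 1/(-12) = -1/12 ≈ -0.083333)
R = -1/12 ≈ -0.083333
E = sqrt(6) ≈ 2.4495
(R*61 + ((-13 - 9) + 33))*E = (-1/12*61 + ((-13 - 9) + 33))*sqrt(6) = (-61/12 + (-22 + 33))*sqrt(6) = (-61/12 + 11)*sqrt(6) = 71*sqrt(6)/12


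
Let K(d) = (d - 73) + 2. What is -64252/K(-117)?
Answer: 16063/47 ≈ 341.77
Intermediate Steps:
K(d) = -71 + d (K(d) = (-73 + d) + 2 = -71 + d)
-64252/K(-117) = -64252/(-71 - 117) = -64252/(-188) = -64252*(-1/188) = 16063/47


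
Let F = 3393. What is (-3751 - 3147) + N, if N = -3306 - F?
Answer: -13597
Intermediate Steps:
N = -6699 (N = -3306 - 1*3393 = -3306 - 3393 = -6699)
(-3751 - 3147) + N = (-3751 - 3147) - 6699 = -6898 - 6699 = -13597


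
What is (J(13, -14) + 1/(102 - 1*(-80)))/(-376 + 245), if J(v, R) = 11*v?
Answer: -26027/23842 ≈ -1.0916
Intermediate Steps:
(J(13, -14) + 1/(102 - 1*(-80)))/(-376 + 245) = (11*13 + 1/(102 - 1*(-80)))/(-376 + 245) = (143 + 1/(102 + 80))/(-131) = (143 + 1/182)*(-1/131) = (26027/182)*(-1/131) = -26027/23842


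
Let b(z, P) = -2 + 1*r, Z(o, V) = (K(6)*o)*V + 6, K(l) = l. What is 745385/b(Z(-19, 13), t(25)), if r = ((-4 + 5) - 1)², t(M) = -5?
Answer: -745385/2 ≈ -3.7269e+5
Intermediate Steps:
r = 0 (r = (1 - 1)² = 0² = 0)
Z(o, V) = 6 + 6*V*o (Z(o, V) = (6*o)*V + 6 = 6*V*o + 6 = 6 + 6*V*o)
b(z, P) = -2 (b(z, P) = -2 + 1*0 = -2 + 0 = -2)
745385/b(Z(-19, 13), t(25)) = 745385/(-2) = 745385*(-½) = -745385/2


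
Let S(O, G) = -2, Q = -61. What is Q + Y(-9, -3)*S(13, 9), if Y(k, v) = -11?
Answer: -39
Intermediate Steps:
Q + Y(-9, -3)*S(13, 9) = -61 - 11*(-2) = -61 + 22 = -39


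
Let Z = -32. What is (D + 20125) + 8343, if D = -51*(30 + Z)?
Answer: 28570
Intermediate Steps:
D = 102 (D = -51*(30 - 32) = -51*(-2) = 102)
(D + 20125) + 8343 = (102 + 20125) + 8343 = 20227 + 8343 = 28570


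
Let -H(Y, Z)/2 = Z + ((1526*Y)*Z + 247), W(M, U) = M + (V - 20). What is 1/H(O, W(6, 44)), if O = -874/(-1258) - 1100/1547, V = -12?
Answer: -629/1091594 ≈ -0.00057622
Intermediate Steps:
O = -933/57239 (O = -874*(-1/1258) - 1100*1/1547 = 437/629 - 1100/1547 = -933/57239 ≈ -0.016300)
W(M, U) = -32 + M (W(M, U) = M + (-12 - 20) = M - 32 = -32 + M)
H(Y, Z) = -494 - 2*Z - 3052*Y*Z (H(Y, Z) = -2*(Z + ((1526*Y)*Z + 247)) = -2*(Z + (1526*Y*Z + 247)) = -2*(Z + (247 + 1526*Y*Z)) = -2*(247 + Z + 1526*Y*Z) = -494 - 2*Z - 3052*Y*Z)
1/H(O, W(6, 44)) = 1/(-494 - 2*(-32 + 6) - 3052*(-933/57239)*(-32 + 6)) = 1/(-494 - 2*(-26) - 3052*(-933/57239)*(-26)) = 1/(-494 + 52 - 813576/629) = 1/(-1091594/629) = -629/1091594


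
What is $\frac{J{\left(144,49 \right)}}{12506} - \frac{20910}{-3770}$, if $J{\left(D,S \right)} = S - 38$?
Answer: $\frac{2011861}{362674} \approx 5.5473$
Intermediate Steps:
$J{\left(D,S \right)} = -38 + S$ ($J{\left(D,S \right)} = S - 38 = -38 + S$)
$\frac{J{\left(144,49 \right)}}{12506} - \frac{20910}{-3770} = \frac{-38 + 49}{12506} - \frac{20910}{-3770} = 11 \cdot \frac{1}{12506} - - \frac{2091}{377} = \frac{11}{12506} + \frac{2091}{377} = \frac{2011861}{362674}$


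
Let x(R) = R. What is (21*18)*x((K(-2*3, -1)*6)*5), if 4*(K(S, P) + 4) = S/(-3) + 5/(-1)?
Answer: -53865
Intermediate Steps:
K(S, P) = -21/4 - S/12 (K(S, P) = -4 + (S/(-3) + 5/(-1))/4 = -4 + (S*(-⅓) + 5*(-1))/4 = -4 + (-S/3 - 5)/4 = -4 + (-5 - S/3)/4 = -4 + (-5/4 - S/12) = -21/4 - S/12)
(21*18)*x((K(-2*3, -1)*6)*5) = (21*18)*(((-21/4 - (-1)*3/6)*6)*5) = 378*(((-21/4 - 1/12*(-6))*6)*5) = 378*(((-21/4 + ½)*6)*5) = 378*(-19/4*6*5) = 378*(-57/2*5) = 378*(-285/2) = -53865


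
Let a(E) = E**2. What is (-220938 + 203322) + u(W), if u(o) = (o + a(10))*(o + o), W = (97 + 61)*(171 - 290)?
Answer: 703252392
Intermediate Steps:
W = -18802 (W = 158*(-119) = -18802)
u(o) = 2*o*(100 + o) (u(o) = (o + 10**2)*(o + o) = (o + 100)*(2*o) = (100 + o)*(2*o) = 2*o*(100 + o))
(-220938 + 203322) + u(W) = (-220938 + 203322) + 2*(-18802)*(100 - 18802) = -17616 + 2*(-18802)*(-18702) = -17616 + 703270008 = 703252392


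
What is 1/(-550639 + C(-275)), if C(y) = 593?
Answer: -1/550046 ≈ -1.8180e-6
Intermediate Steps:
1/(-550639 + C(-275)) = 1/(-550639 + 593) = 1/(-550046) = -1/550046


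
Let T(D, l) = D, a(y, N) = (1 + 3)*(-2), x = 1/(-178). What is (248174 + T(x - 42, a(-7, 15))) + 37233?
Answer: 50794969/178 ≈ 2.8537e+5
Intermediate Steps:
x = -1/178 ≈ -0.0056180
a(y, N) = -8 (a(y, N) = 4*(-2) = -8)
(248174 + T(x - 42, a(-7, 15))) + 37233 = (248174 + (-1/178 - 42)) + 37233 = (248174 - 7477/178) + 37233 = 44167495/178 + 37233 = 50794969/178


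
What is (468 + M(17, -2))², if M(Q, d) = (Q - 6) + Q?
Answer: 246016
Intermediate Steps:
M(Q, d) = -6 + 2*Q (M(Q, d) = (-6 + Q) + Q = -6 + 2*Q)
(468 + M(17, -2))² = (468 + (-6 + 2*17))² = (468 + (-6 + 34))² = (468 + 28)² = 496² = 246016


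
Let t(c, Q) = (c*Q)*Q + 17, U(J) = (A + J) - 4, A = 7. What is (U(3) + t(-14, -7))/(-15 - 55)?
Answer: 663/70 ≈ 9.4714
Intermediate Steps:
U(J) = 3 + J (U(J) = (7 + J) - 4 = 3 + J)
t(c, Q) = 17 + c*Q**2 (t(c, Q) = (Q*c)*Q + 17 = c*Q**2 + 17 = 17 + c*Q**2)
(U(3) + t(-14, -7))/(-15 - 55) = ((3 + 3) + (17 - 14*(-7)**2))/(-15 - 55) = (6 + (17 - 14*49))/(-70) = (6 + (17 - 686))*(-1/70) = (6 - 669)*(-1/70) = -663*(-1/70) = 663/70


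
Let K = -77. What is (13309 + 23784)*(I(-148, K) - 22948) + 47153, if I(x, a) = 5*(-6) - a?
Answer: -849419640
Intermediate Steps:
I(x, a) = -30 - a
(13309 + 23784)*(I(-148, K) - 22948) + 47153 = (13309 + 23784)*((-30 - 1*(-77)) - 22948) + 47153 = 37093*((-30 + 77) - 22948) + 47153 = 37093*(47 - 22948) + 47153 = 37093*(-22901) + 47153 = -849466793 + 47153 = -849419640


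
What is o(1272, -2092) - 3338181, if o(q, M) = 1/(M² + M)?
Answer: -14602445497331/4374372 ≈ -3.3382e+6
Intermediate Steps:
o(q, M) = 1/(M + M²)
o(1272, -2092) - 3338181 = 1/((-2092)*(1 - 2092)) - 3338181 = -1/2092/(-2091) - 3338181 = -1/2092*(-1/2091) - 3338181 = 1/4374372 - 3338181 = -14602445497331/4374372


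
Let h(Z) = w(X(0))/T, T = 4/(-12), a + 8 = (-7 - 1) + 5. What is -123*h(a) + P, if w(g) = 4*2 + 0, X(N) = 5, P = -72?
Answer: 2880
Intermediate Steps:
a = -11 (a = -8 + ((-7 - 1) + 5) = -8 + (-8 + 5) = -8 - 3 = -11)
T = -⅓ (T = 4*(-1/12) = -⅓ ≈ -0.33333)
w(g) = 8 (w(g) = 8 + 0 = 8)
h(Z) = -24 (h(Z) = 8/(-⅓) = 8*(-3) = -24)
-123*h(a) + P = -123*(-24) - 72 = 2952 - 72 = 2880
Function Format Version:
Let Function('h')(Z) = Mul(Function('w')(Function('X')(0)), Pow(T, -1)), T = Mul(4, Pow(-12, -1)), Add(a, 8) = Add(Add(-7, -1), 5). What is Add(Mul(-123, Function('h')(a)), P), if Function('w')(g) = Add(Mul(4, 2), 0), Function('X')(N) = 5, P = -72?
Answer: 2880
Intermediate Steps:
a = -11 (a = Add(-8, Add(Add(-7, -1), 5)) = Add(-8, Add(-8, 5)) = Add(-8, -3) = -11)
T = Rational(-1, 3) (T = Mul(4, Rational(-1, 12)) = Rational(-1, 3) ≈ -0.33333)
Function('w')(g) = 8 (Function('w')(g) = Add(8, 0) = 8)
Function('h')(Z) = -24 (Function('h')(Z) = Mul(8, Pow(Rational(-1, 3), -1)) = Mul(8, -3) = -24)
Add(Mul(-123, Function('h')(a)), P) = Add(Mul(-123, -24), -72) = Add(2952, -72) = 2880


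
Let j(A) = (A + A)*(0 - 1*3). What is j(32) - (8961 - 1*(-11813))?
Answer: -20966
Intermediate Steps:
j(A) = -6*A (j(A) = (2*A)*(0 - 3) = (2*A)*(-3) = -6*A)
j(32) - (8961 - 1*(-11813)) = -6*32 - (8961 - 1*(-11813)) = -192 - (8961 + 11813) = -192 - 1*20774 = -192 - 20774 = -20966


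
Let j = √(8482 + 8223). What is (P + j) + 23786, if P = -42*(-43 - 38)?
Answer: 27188 + √16705 ≈ 27317.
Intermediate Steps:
P = 3402 (P = -42*(-81) = 3402)
j = √16705 ≈ 129.25
(P + j) + 23786 = (3402 + √16705) + 23786 = 27188 + √16705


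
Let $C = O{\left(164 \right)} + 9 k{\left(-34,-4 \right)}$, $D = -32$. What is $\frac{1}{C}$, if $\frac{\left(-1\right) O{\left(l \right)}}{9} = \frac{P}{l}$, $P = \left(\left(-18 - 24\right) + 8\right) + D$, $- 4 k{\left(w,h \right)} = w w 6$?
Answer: $- \frac{82}{1279395} \approx -6.4093 \cdot 10^{-5}$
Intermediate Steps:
$k{\left(w,h \right)} = - \frac{3 w^{2}}{2}$ ($k{\left(w,h \right)} = - \frac{w w 6}{4} = - \frac{w^{2} \cdot 6}{4} = - \frac{6 w^{2}}{4} = - \frac{3 w^{2}}{2}$)
$P = -66$ ($P = \left(\left(-18 - 24\right) + 8\right) - 32 = \left(-42 + 8\right) - 32 = -34 - 32 = -66$)
$O{\left(l \right)} = \frac{594}{l}$ ($O{\left(l \right)} = - 9 \left(- \frac{66}{l}\right) = \frac{594}{l}$)
$C = - \frac{1279395}{82}$ ($C = \frac{594}{164} + 9 \left(- \frac{3 \left(-34\right)^{2}}{2}\right) = 594 \cdot \frac{1}{164} + 9 \left(\left(- \frac{3}{2}\right) 1156\right) = \frac{297}{82} + 9 \left(-1734\right) = \frac{297}{82} - 15606 = - \frac{1279395}{82} \approx -15602.0$)
$\frac{1}{C} = \frac{1}{- \frac{1279395}{82}} = - \frac{82}{1279395}$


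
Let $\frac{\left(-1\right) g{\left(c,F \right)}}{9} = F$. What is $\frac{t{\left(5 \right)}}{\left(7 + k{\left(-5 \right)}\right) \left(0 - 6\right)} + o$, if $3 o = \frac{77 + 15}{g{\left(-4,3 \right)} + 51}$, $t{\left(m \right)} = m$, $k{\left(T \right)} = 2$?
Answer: $\frac{32}{27} \approx 1.1852$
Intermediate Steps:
$g{\left(c,F \right)} = - 9 F$
$o = \frac{23}{18}$ ($o = \frac{\left(77 + 15\right) \frac{1}{\left(-9\right) 3 + 51}}{3} = \frac{92 \frac{1}{-27 + 51}}{3} = \frac{92 \cdot \frac{1}{24}}{3} = \frac{1}{3} \cdot \frac{23}{6} = \frac{23}{18} \approx 1.2778$)
$\frac{t{\left(5 \right)}}{\left(7 + k{\left(-5 \right)}\right) \left(0 - 6\right)} + o = \frac{1}{\left(7 + 2\right) \left(0 - 6\right)} 5 + \frac{23}{18} = \frac{1}{9 \left(0 - 6\right)} 5 + \frac{23}{18} = \frac{1}{9 \left(-6\right)} 5 + \frac{23}{18} = \frac{1}{-54} \cdot 5 + \frac{23}{18} = \left(- \frac{1}{54}\right) 5 + \frac{23}{18} = - \frac{5}{54} + \frac{23}{18} = \frac{32}{27}$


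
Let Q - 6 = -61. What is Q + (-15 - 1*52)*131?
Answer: -8832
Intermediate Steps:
Q = -55 (Q = 6 - 61 = -55)
Q + (-15 - 1*52)*131 = -55 + (-15 - 1*52)*131 = -55 + (-15 - 52)*131 = -55 - 67*131 = -55 - 8777 = -8832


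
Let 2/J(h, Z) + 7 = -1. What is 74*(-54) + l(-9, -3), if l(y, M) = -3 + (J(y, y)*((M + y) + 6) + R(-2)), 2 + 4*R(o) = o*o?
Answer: -3997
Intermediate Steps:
R(o) = -½ + o²/4 (R(o) = -½ + (o*o)/4 = -½ + o²/4)
J(h, Z) = -¼ (J(h, Z) = 2/(-7 - 1) = 2/(-8) = 2*(-⅛) = -¼)
l(y, M) = -4 - M/4 - y/4 (l(y, M) = -3 + (-((M + y) + 6)/4 + (-½ + (¼)*(-2)²)) = -3 + (-(6 + M + y)/4 + (-½ + (¼)*4)) = -3 + ((-3/2 - M/4 - y/4) + (-½ + 1)) = -3 + ((-3/2 - M/4 - y/4) + ½) = -3 + (-1 - M/4 - y/4) = -4 - M/4 - y/4)
74*(-54) + l(-9, -3) = 74*(-54) + (-4 - ¼*(-3) - ¼*(-9)) = -3996 + (-4 + ¾ + 9/4) = -3996 - 1 = -3997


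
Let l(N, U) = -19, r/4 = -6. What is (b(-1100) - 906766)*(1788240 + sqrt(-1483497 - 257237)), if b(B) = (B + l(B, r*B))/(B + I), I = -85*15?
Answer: -770219334915888/475 - 2153568131*I*sqrt(1740734)/2375 ≈ -1.6215e+12 - 1.1964e+9*I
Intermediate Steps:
r = -24 (r = 4*(-6) = -24)
I = -1275
b(B) = (-19 + B)/(-1275 + B) (b(B) = (B - 19)/(B - 1275) = (-19 + B)/(-1275 + B))
(b(-1100) - 906766)*(1788240 + sqrt(-1483497 - 257237)) = ((-19 - 1100)/(-1275 - 1100) - 906766)*(1788240 + sqrt(-1483497 - 257237)) = (-1119/(-2375) - 906766)*(1788240 + sqrt(-1740734)) = (-1/2375*(-1119) - 906766)*(1788240 + I*sqrt(1740734)) = (1119/2375 - 906766)*(1788240 + I*sqrt(1740734)) = -2153568131*(1788240 + I*sqrt(1740734))/2375 = -770219334915888/475 - 2153568131*I*sqrt(1740734)/2375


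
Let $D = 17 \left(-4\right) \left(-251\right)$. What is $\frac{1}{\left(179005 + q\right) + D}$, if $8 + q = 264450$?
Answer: $\frac{1}{460515} \approx 2.1715 \cdot 10^{-6}$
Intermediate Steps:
$q = 264442$ ($q = -8 + 264450 = 264442$)
$D = 17068$ ($D = \left(-68\right) \left(-251\right) = 17068$)
$\frac{1}{\left(179005 + q\right) + D} = \frac{1}{\left(179005 + 264442\right) + 17068} = \frac{1}{443447 + 17068} = \frac{1}{460515}$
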